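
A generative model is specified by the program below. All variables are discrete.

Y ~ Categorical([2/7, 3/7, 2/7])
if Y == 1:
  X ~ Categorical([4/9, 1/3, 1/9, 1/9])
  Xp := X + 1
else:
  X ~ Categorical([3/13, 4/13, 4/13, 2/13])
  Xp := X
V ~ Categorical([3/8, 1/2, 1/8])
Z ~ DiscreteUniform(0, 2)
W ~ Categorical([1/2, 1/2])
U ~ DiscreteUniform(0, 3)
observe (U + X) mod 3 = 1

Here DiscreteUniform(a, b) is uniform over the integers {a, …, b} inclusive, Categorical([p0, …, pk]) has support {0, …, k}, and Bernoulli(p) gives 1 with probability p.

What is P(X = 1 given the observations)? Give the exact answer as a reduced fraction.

Enumerate traces; 270 have nonzero weight after conditioning:
  (Y=0, X=0, V=0, Z=0, W=0, U=1) weight 3/2912
  (Y=0, X=0, V=0, Z=0, W=1, U=1) weight 3/2912
  (Y=0, X=0, V=0, Z=1, W=0, U=1) weight 3/2912
  (Y=0, X=0, V=0, Z=1, W=1, U=1) weight 3/2912
  (Y=0, X=0, V=0, Z=2, W=0, U=1) weight 3/2912
  (Y=0, X=0, V=0, Z=2, W=1, U=1) weight 3/2912
  (Y=0, X=0, V=1, Z=0, W=0, U=1) weight 1/728
  (Y=0, X=0, V=1, Z=0, W=1, U=1) weight 1/728
  (Y=0, X=1, V=0, Z=0, W=0, U=0) weight 1/728
  (Y=0, X=2, V=0, Z=0, W=0, U=2) weight 1/728
  … 260 more
Group by X:
  weight(X=0) = 22/273
  weight(X=1) = 29/182
  weight(X=2) = 61/1092
  weight(X=3) = 37/1092
Total weight = 22/273 + 29/182 + 61/1092 + 37/1092 = 30/91
P(X=0 | obs) = 22/273 / 30/91 = 11/45
P(X=1 | obs) = 29/182 / 30/91 = 29/60
P(X=2 | obs) = 61/1092 / 30/91 = 61/360
P(X=3 | obs) = 37/1092 / 30/91 = 37/360

P(X = 1 | obs) = 29/60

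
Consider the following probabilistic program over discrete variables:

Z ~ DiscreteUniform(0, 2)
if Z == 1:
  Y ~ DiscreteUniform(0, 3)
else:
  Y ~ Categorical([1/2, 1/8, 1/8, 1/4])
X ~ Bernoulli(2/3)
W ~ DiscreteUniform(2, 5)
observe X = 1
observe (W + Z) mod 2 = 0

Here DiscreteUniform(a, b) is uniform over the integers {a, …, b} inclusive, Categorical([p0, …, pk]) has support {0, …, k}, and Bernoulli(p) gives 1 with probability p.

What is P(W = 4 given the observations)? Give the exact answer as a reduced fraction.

Enumerate traces; 24 have nonzero weight after conditioning:
  (Z=0, Y=0, X=1, W=2) weight 1/36
  (Z=0, Y=0, X=1, W=4) weight 1/36
  (Z=0, Y=1, X=1, W=2) weight 1/144
  (Z=0, Y=1, X=1, W=4) weight 1/144
  (Z=0, Y=2, X=1, W=2) weight 1/144
  (Z=0, Y=2, X=1, W=4) weight 1/144
  (Z=0, Y=3, X=1, W=2) weight 1/72
  (Z=0, Y=3, X=1, W=4) weight 1/72
  (Z=1, Y=0, X=1, W=3) weight 1/72
  (Z=1, Y=0, X=1, W=5) weight 1/72
  … 14 more
Group by W:
  weight(W=2) = 1/9
  weight(W=3) = 1/18
  weight(W=4) = 1/9
  weight(W=5) = 1/18
Total weight = 1/9 + 1/18 + 1/9 + 1/18 = 1/3
P(W=2 | obs) = 1/9 / 1/3 = 1/3
P(W=3 | obs) = 1/18 / 1/3 = 1/6
P(W=4 | obs) = 1/9 / 1/3 = 1/3
P(W=5 | obs) = 1/18 / 1/3 = 1/6

P(W = 4 | obs) = 1/3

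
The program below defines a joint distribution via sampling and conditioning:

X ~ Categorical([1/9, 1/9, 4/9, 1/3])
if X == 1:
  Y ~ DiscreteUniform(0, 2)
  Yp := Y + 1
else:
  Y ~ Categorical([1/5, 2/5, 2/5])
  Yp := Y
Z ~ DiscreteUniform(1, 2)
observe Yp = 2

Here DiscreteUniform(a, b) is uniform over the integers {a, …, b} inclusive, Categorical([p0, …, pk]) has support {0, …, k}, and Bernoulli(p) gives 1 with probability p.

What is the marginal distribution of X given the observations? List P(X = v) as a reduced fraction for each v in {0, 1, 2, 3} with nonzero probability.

P(X=0) = 6/53, P(X=1) = 5/53, P(X=2) = 24/53, P(X=3) = 18/53

Enumerate traces; 8 have nonzero weight after conditioning:
  (X=0, Y=2, Z=1) weight 1/45
  (X=0, Y=2, Z=2) weight 1/45
  (X=1, Y=1, Z=1) weight 1/54
  (X=1, Y=1, Z=2) weight 1/54
  (X=2, Y=2, Z=1) weight 4/45
  (X=2, Y=2, Z=2) weight 4/45
  (X=3, Y=2, Z=1) weight 1/15
  (X=3, Y=2, Z=2) weight 1/15
Group by X:
  weight(X=0) = 2/45
  weight(X=1) = 1/27
  weight(X=2) = 8/45
  weight(X=3) = 2/15
Total weight = 2/45 + 1/27 + 8/45 + 2/15 = 53/135
P(X=0 | obs) = 2/45 / 53/135 = 6/53
P(X=1 | obs) = 1/27 / 53/135 = 5/53
P(X=2 | obs) = 8/45 / 53/135 = 24/53
P(X=3 | obs) = 2/15 / 53/135 = 18/53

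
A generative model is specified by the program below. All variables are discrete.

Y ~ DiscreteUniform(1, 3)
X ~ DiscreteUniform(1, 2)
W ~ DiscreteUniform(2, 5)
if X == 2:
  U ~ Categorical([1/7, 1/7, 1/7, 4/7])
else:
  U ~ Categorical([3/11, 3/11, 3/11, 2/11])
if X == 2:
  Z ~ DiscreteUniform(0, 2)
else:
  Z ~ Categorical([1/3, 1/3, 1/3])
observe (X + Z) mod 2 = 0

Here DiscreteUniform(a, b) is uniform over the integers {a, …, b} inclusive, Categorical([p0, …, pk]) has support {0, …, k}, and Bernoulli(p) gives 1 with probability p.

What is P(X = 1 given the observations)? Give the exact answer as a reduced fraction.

Enumerate traces; 144 have nonzero weight after conditioning:
  (Y=1, X=1, W=2, U=0, Z=1) weight 1/264
  (Y=1, X=1, W=2, U=1, Z=1) weight 1/264
  (Y=1, X=1, W=2, U=2, Z=1) weight 1/264
  (Y=1, X=1, W=2, U=3, Z=1) weight 1/396
  (Y=1, X=1, W=3, U=0, Z=1) weight 1/264
  (Y=1, X=1, W=3, U=1, Z=1) weight 1/264
  (Y=1, X=1, W=3, U=2, Z=1) weight 1/264
  (Y=1, X=1, W=3, U=3, Z=1) weight 1/396
  (Y=1, X=2, W=2, U=0, Z=0) weight 1/504
  … 135 more
Group by X:
  weight(X=1) = 1/6
  weight(X=2) = 1/3
Total weight = 1/6 + 1/3 = 1/2
P(X=1 | obs) = 1/6 / 1/2 = 1/3
P(X=2 | obs) = 1/3 / 1/2 = 2/3

P(X = 1 | obs) = 1/3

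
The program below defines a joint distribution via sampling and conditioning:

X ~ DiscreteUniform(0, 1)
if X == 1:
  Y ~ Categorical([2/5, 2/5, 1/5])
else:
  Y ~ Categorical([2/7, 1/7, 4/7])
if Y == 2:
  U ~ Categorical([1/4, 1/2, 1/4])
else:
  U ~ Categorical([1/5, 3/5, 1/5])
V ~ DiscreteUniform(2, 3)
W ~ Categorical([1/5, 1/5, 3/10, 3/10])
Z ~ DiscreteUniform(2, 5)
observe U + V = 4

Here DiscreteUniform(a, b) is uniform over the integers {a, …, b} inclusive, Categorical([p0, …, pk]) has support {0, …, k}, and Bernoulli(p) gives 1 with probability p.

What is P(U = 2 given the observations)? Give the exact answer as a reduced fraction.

P(U = 2 | obs) = 307/1093

Enumerate traces; 192 have nonzero weight after conditioning:
  (X=0, Y=0, U=1, V=3, W=0, Z=2) weight 3/1400
  (X=0, Y=0, U=1, V=3, W=0, Z=3) weight 3/1400
  (X=0, Y=0, U=1, V=3, W=0, Z=4) weight 3/1400
  (X=0, Y=0, U=1, V=3, W=0, Z=5) weight 3/1400
  (X=0, Y=0, U=1, V=3, W=1, Z=2) weight 3/1400
  (X=0, Y=0, U=1, V=3, W=1, Z=3) weight 3/1400
  (X=0, Y=0, U=1, V=3, W=1, Z=4) weight 3/1400
  (X=0, Y=0, U=1, V=3, W=1, Z=5) weight 3/1400
  (X=0, Y=0, U=2, V=2, W=0, Z=2) weight 1/1400
  … 183 more
Group by U:
  weight(U=1) = 393/1400
  weight(U=2) = 307/2800
Total weight = 393/1400 + 307/2800 = 1093/2800
P(U=1 | obs) = 393/1400 / 1093/2800 = 786/1093
P(U=2 | obs) = 307/2800 / 1093/2800 = 307/1093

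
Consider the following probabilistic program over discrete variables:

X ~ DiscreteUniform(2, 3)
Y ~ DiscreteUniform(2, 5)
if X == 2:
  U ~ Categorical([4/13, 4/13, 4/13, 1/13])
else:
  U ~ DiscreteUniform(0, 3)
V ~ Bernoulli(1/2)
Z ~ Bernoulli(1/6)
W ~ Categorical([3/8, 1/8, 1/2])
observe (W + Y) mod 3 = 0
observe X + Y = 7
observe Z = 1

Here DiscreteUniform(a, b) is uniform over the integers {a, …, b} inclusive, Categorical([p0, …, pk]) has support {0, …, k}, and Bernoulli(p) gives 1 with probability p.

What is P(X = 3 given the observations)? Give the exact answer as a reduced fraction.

P(X = 3 | obs) = 4/5

Enumerate traces; 16 have nonzero weight after conditioning:
  (X=2, Y=5, U=0, V=0, Z=1, W=1) weight 1/2496
  (X=2, Y=5, U=0, V=1, Z=1, W=1) weight 1/2496
  (X=2, Y=5, U=1, V=0, Z=1, W=1) weight 1/2496
  (X=2, Y=5, U=1, V=1, Z=1, W=1) weight 1/2496
  (X=2, Y=5, U=2, V=0, Z=1, W=1) weight 1/2496
  (X=2, Y=5, U=2, V=1, Z=1, W=1) weight 1/2496
  (X=2, Y=5, U=3, V=0, Z=1, W=1) weight 1/9984
  (X=2, Y=5, U=3, V=1, Z=1, W=1) weight 1/9984
  (X=3, Y=4, U=0, V=0, Z=1, W=2) weight 1/768
  … 7 more
Group by X:
  weight(X=2) = 1/384
  weight(X=3) = 1/96
Total weight = 1/384 + 1/96 = 5/384
P(X=2 | obs) = 1/384 / 5/384 = 1/5
P(X=3 | obs) = 1/96 / 5/384 = 4/5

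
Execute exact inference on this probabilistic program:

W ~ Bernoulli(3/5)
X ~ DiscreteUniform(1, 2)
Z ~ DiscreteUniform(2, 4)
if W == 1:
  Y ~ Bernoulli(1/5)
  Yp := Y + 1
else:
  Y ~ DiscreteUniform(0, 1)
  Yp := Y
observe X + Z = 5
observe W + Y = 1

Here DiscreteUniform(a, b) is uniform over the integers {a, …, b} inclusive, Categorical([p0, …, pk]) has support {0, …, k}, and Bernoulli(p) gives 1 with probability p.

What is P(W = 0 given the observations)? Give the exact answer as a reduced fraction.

P(W = 0 | obs) = 5/17

Enumerate traces; 4 have nonzero weight after conditioning:
  (W=0, X=1, Z=4, Y=1) weight 1/30
  (W=0, X=2, Z=3, Y=1) weight 1/30
  (W=1, X=1, Z=4, Y=0) weight 2/25
  (W=1, X=2, Z=3, Y=0) weight 2/25
Group by W:
  weight(W=0) = 1/15
  weight(W=1) = 4/25
Total weight = 1/15 + 4/25 = 17/75
P(W=0 | obs) = 1/15 / 17/75 = 5/17
P(W=1 | obs) = 4/25 / 17/75 = 12/17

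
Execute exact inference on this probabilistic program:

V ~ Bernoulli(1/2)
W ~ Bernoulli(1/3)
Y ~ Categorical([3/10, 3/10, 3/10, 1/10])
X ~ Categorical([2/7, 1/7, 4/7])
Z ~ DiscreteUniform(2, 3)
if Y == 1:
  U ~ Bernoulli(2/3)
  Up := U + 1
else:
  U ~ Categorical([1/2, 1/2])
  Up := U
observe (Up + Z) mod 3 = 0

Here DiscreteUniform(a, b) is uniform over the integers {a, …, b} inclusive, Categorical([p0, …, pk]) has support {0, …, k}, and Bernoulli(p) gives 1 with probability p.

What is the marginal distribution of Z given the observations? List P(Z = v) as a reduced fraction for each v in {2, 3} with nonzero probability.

P(Z=2) = 9/16, P(Z=3) = 7/16

Enumerate traces; 84 have nonzero weight after conditioning:
  (V=0, W=0, Y=0, X=0, Z=2, U=1) weight 1/140
  (V=0, W=0, Y=0, X=0, Z=3, U=0) weight 1/140
  (V=0, W=0, Y=0, X=1, Z=2, U=1) weight 1/280
  (V=0, W=0, Y=0, X=1, Z=3, U=0) weight 1/280
  (V=0, W=0, Y=0, X=2, Z=2, U=1) weight 1/70
  (V=0, W=0, Y=0, X=2, Z=3, U=0) weight 1/70
  (V=0, W=0, Y=1, X=0, Z=2, U=0) weight 1/210
  (V=0, W=0, Y=1, X=1, Z=2, U=0) weight 1/420
  … 76 more
Group by Z:
  weight(Z=2) = 9/40
  weight(Z=3) = 7/40
Total weight = 9/40 + 7/40 = 2/5
P(Z=2 | obs) = 9/40 / 2/5 = 9/16
P(Z=3 | obs) = 7/40 / 2/5 = 7/16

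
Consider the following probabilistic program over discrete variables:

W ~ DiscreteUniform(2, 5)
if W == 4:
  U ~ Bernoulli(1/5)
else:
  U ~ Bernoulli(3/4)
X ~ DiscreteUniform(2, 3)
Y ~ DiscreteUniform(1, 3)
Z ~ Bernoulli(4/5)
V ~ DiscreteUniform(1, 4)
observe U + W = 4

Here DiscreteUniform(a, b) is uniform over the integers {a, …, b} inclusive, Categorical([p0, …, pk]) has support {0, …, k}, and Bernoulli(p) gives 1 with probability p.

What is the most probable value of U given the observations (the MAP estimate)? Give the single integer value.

Enumerate traces; 96 have nonzero weight after conditioning:
  (W=3, U=1, X=2, Y=1, Z=0, V=1) weight 1/640
  (W=3, U=1, X=2, Y=1, Z=0, V=2) weight 1/640
  (W=3, U=1, X=2, Y=1, Z=0, V=3) weight 1/640
  (W=3, U=1, X=2, Y=1, Z=0, V=4) weight 1/640
  (W=3, U=1, X=2, Y=1, Z=1, V=1) weight 1/160
  (W=3, U=1, X=2, Y=1, Z=1, V=2) weight 1/160
  (W=3, U=1, X=2, Y=1, Z=1, V=3) weight 1/160
  (W=3, U=1, X=2, Y=1, Z=1, V=4) weight 1/160
  (W=4, U=0, X=2, Y=1, Z=0, V=1) weight 1/600
  … 87 more
Group by U:
  weight(U=0) = 1/5
  weight(U=1) = 3/16
Total weight = 1/5 + 3/16 = 31/80
P(U=0 | obs) = 1/5 / 31/80 = 16/31
P(U=1 | obs) = 3/16 / 31/80 = 15/31
argmax = 0

argmax_v P(U = v | obs) = 0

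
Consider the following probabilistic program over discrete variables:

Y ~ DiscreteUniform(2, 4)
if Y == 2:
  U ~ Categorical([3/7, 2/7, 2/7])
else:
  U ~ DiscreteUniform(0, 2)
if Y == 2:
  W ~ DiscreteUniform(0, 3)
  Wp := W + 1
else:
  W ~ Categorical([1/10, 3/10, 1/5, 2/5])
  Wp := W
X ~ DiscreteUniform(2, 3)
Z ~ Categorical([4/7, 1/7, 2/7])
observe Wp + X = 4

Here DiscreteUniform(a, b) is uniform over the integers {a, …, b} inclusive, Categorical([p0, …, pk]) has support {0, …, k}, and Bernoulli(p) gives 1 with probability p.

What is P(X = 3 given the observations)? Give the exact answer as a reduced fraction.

Enumerate traces; 54 have nonzero weight after conditioning:
  (Y=2, U=0, W=0, X=3, Z=0) weight 1/98
  (Y=2, U=0, W=0, X=3, Z=1) weight 1/392
  (Y=2, U=0, W=0, X=3, Z=2) weight 1/196
  (Y=2, U=0, W=1, X=2, Z=0) weight 1/98
  (Y=2, U=0, W=1, X=2, Z=1) weight 1/392
  (Y=2, U=0, W=1, X=2, Z=2) weight 1/196
  (Y=2, U=1, W=0, X=3, Z=0) weight 1/147
  (Y=2, U=1, W=0, X=3, Z=1) weight 1/588
  … 46 more
Group by X:
  weight(X=2) = 13/120
  weight(X=3) = 17/120
Total weight = 13/120 + 17/120 = 1/4
P(X=2 | obs) = 13/120 / 1/4 = 13/30
P(X=3 | obs) = 17/120 / 1/4 = 17/30

P(X = 3 | obs) = 17/30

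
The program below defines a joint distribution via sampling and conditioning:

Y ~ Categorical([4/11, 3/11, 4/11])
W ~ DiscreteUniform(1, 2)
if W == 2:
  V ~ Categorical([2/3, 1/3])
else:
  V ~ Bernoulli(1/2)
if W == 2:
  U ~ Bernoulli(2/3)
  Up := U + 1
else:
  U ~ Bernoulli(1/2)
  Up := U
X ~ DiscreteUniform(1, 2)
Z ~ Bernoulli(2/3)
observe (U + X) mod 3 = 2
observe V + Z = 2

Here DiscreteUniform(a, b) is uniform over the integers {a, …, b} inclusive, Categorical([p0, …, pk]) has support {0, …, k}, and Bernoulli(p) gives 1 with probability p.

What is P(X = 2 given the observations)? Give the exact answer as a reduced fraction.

P(X = 2 | obs) = 13/30

Enumerate traces; 12 have nonzero weight after conditioning:
  (Y=0, W=1, V=1, U=0, X=2, Z=1) weight 1/66
  (Y=0, W=1, V=1, U=1, X=1, Z=1) weight 1/66
  (Y=0, W=2, V=1, U=0, X=2, Z=1) weight 2/297
  (Y=0, W=2, V=1, U=1, X=1, Z=1) weight 4/297
  (Y=1, W=1, V=1, U=0, X=2, Z=1) weight 1/88
  (Y=1, W=1, V=1, U=1, X=1, Z=1) weight 1/88
  (Y=1, W=2, V=1, U=0, X=2, Z=1) weight 1/198
  (Y=1, W=2, V=1, U=1, X=1, Z=1) weight 1/99
  … 4 more
Group by X:
  weight(X=1) = 17/216
  weight(X=2) = 13/216
Total weight = 17/216 + 13/216 = 5/36
P(X=1 | obs) = 17/216 / 5/36 = 17/30
P(X=2 | obs) = 13/216 / 5/36 = 13/30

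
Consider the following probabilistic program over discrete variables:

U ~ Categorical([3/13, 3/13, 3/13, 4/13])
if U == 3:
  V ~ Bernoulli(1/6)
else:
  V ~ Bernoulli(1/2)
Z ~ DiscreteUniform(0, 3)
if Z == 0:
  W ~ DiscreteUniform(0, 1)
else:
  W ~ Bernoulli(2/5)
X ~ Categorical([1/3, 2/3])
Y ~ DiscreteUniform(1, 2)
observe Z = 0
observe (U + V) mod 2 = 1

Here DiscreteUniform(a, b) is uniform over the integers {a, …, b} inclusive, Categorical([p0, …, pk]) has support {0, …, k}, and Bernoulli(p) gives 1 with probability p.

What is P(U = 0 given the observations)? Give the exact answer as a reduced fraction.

Enumerate traces; 32 have nonzero weight after conditioning:
  (U=0, V=1, Z=0, W=0, X=0, Y=1) weight 1/416
  (U=0, V=1, Z=0, W=0, X=0, Y=2) weight 1/416
  (U=0, V=1, Z=0, W=0, X=1, Y=1) weight 1/208
  (U=0, V=1, Z=0, W=0, X=1, Y=2) weight 1/208
  (U=0, V=1, Z=0, W=1, X=0, Y=1) weight 1/416
  (U=0, V=1, Z=0, W=1, X=0, Y=2) weight 1/416
  (U=0, V=1, Z=0, W=1, X=1, Y=1) weight 1/208
  (U=0, V=1, Z=0, W=1, X=1, Y=2) weight 1/208
  (U=1, V=0, Z=0, W=0, X=0, Y=1) weight 1/416
  (U=2, V=1, Z=0, W=0, X=0, Y=1) weight 1/416
  … 22 more
Group by U:
  weight(U=0) = 3/104
  weight(U=1) = 3/104
  weight(U=2) = 3/104
  weight(U=3) = 5/78
Total weight = 3/104 + 3/104 + 3/104 + 5/78 = 47/312
P(U=0 | obs) = 3/104 / 47/312 = 9/47
P(U=1 | obs) = 3/104 / 47/312 = 9/47
P(U=2 | obs) = 3/104 / 47/312 = 9/47
P(U=3 | obs) = 5/78 / 47/312 = 20/47

P(U = 0 | obs) = 9/47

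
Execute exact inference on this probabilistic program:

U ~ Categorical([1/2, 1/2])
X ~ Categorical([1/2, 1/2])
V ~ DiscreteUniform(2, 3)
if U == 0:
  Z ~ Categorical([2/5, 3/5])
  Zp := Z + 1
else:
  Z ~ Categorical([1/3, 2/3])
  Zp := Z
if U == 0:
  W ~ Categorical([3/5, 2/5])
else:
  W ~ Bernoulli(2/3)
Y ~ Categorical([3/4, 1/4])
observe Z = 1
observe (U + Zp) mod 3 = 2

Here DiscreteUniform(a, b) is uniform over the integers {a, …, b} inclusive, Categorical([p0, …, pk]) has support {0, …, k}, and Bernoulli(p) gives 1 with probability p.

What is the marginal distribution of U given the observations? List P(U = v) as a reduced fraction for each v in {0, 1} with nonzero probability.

Enumerate traces; 32 have nonzero weight after conditioning:
  (U=0, X=0, V=2, Z=1, W=0, Y=0) weight 27/800
  (U=0, X=0, V=2, Z=1, W=0, Y=1) weight 9/800
  (U=0, X=0, V=2, Z=1, W=1, Y=0) weight 9/400
  (U=0, X=0, V=2, Z=1, W=1, Y=1) weight 3/400
  (U=0, X=0, V=3, Z=1, W=0, Y=0) weight 27/800
  (U=0, X=0, V=3, Z=1, W=0, Y=1) weight 9/800
  (U=0, X=0, V=3, Z=1, W=1, Y=0) weight 9/400
  (U=0, X=0, V=3, Z=1, W=1, Y=1) weight 3/400
  (U=1, X=0, V=2, Z=1, W=0, Y=0) weight 1/48
  … 23 more
Group by U:
  weight(U=0) = 3/10
  weight(U=1) = 1/3
Total weight = 3/10 + 1/3 = 19/30
P(U=0 | obs) = 3/10 / 19/30 = 9/19
P(U=1 | obs) = 1/3 / 19/30 = 10/19

P(U=0) = 9/19, P(U=1) = 10/19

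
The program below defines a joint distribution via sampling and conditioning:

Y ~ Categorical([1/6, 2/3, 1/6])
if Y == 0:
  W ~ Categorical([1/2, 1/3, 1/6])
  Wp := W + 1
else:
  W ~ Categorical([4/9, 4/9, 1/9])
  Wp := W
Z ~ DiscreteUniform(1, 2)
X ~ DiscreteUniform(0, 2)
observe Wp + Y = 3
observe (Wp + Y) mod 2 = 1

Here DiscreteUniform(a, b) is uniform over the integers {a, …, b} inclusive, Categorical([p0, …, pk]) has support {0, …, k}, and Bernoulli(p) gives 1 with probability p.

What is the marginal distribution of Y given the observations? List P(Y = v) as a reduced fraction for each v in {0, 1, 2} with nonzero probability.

Enumerate traces; 18 have nonzero weight after conditioning:
  (Y=0, W=2, Z=1, X=0) weight 1/216
  (Y=0, W=2, Z=1, X=1) weight 1/216
  (Y=0, W=2, Z=1, X=2) weight 1/216
  (Y=0, W=2, Z=2, X=0) weight 1/216
  (Y=0, W=2, Z=2, X=1) weight 1/216
  (Y=0, W=2, Z=2, X=2) weight 1/216
  (Y=1, W=2, Z=1, X=0) weight 1/81
  (Y=1, W=2, Z=1, X=1) weight 1/81
  (Y=2, W=1, Z=1, X=0) weight 1/81
  … 9 more
Group by Y:
  weight(Y=0) = 1/36
  weight(Y=1) = 2/27
  weight(Y=2) = 2/27
Total weight = 1/36 + 2/27 + 2/27 = 19/108
P(Y=0 | obs) = 1/36 / 19/108 = 3/19
P(Y=1 | obs) = 2/27 / 19/108 = 8/19
P(Y=2 | obs) = 2/27 / 19/108 = 8/19

P(Y=0) = 3/19, P(Y=1) = 8/19, P(Y=2) = 8/19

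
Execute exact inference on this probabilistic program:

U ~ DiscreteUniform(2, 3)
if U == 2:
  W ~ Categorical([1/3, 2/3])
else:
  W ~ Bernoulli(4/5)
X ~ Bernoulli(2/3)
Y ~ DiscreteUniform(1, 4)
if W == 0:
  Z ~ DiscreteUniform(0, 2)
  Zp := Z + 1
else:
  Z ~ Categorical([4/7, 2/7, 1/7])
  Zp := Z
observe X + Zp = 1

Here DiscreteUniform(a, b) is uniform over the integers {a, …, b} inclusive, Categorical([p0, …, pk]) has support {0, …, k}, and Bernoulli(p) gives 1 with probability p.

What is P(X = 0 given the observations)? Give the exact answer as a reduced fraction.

Enumerate traces; 24 have nonzero weight after conditioning:
  (U=2, W=0, X=0, Y=1, Z=0) weight 1/216
  (U=2, W=0, X=0, Y=2, Z=0) weight 1/216
  (U=2, W=0, X=0, Y=3, Z=0) weight 1/216
  (U=2, W=0, X=0, Y=4, Z=0) weight 1/216
  (U=2, W=1, X=0, Y=1, Z=1) weight 1/126
  (U=2, W=1, X=0, Y=2, Z=1) weight 1/126
  (U=2, W=1, X=0, Y=3, Z=1) weight 1/126
  (U=2, W=1, X=0, Y=4, Z=1) weight 1/126
  (U=2, W=1, X=1, Y=1, Z=0) weight 2/63
  … 15 more
Group by X:
  weight(X=0) = 94/945
  weight(X=1) = 88/315
Total weight = 94/945 + 88/315 = 358/945
P(X=0 | obs) = 94/945 / 358/945 = 47/179
P(X=1 | obs) = 88/315 / 358/945 = 132/179

P(X = 0 | obs) = 47/179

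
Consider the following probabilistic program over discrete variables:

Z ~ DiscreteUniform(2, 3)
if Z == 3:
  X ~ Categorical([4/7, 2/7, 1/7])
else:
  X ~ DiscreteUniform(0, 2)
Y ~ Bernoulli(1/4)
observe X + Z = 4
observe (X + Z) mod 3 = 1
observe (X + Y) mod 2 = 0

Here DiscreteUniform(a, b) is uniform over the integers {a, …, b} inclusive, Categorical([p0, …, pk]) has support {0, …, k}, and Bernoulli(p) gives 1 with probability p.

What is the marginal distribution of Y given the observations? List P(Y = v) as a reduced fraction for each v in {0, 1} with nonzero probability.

Enumerate traces; 2 have nonzero weight after conditioning:
  (Z=2, X=2, Y=0) weight 1/8
  (Z=3, X=1, Y=1) weight 1/28
Group by Y:
  weight(Y=0) = 1/8
  weight(Y=1) = 1/28
Total weight = 1/8 + 1/28 = 9/56
P(Y=0 | obs) = 1/8 / 9/56 = 7/9
P(Y=1 | obs) = 1/28 / 9/56 = 2/9

P(Y=0) = 7/9, P(Y=1) = 2/9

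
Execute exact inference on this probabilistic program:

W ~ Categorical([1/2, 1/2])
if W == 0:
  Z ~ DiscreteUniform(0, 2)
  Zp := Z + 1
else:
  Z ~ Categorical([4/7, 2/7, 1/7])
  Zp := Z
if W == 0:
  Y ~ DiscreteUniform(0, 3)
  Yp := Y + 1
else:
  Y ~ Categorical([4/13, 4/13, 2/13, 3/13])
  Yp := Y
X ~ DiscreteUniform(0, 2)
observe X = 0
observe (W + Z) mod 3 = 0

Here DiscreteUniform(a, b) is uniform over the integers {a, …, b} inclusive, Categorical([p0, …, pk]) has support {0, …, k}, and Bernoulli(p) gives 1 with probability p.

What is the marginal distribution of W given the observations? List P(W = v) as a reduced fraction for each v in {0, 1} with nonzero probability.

Enumerate traces; 8 have nonzero weight after conditioning:
  (W=0, Z=0, Y=0, X=0) weight 1/72
  (W=0, Z=0, Y=1, X=0) weight 1/72
  (W=0, Z=0, Y=2, X=0) weight 1/72
  (W=0, Z=0, Y=3, X=0) weight 1/72
  (W=1, Z=2, Y=0, X=0) weight 2/273
  (W=1, Z=2, Y=1, X=0) weight 2/273
  (W=1, Z=2, Y=2, X=0) weight 1/273
  (W=1, Z=2, Y=3, X=0) weight 1/182
Group by W:
  weight(W=0) = 1/18
  weight(W=1) = 1/42
Total weight = 1/18 + 1/42 = 5/63
P(W=0 | obs) = 1/18 / 5/63 = 7/10
P(W=1 | obs) = 1/42 / 5/63 = 3/10

P(W=0) = 7/10, P(W=1) = 3/10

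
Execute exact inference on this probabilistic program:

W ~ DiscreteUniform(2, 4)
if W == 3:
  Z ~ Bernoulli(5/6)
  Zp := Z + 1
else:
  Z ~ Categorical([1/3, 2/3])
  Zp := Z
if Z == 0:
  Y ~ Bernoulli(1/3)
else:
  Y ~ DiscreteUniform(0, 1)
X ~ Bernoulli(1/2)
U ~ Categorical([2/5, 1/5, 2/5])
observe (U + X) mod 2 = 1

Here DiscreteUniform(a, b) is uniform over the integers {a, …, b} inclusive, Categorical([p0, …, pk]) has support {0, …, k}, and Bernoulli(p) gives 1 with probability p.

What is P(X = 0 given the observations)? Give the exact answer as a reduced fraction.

P(X = 0 | obs) = 1/5

Enumerate traces; 36 have nonzero weight after conditioning:
  (W=2, Z=0, Y=0, X=0, U=1) weight 1/135
  (W=2, Z=0, Y=0, X=1, U=0) weight 2/135
  (W=2, Z=0, Y=0, X=1, U=2) weight 2/135
  (W=2, Z=0, Y=1, X=0, U=1) weight 1/270
  (W=2, Z=0, Y=1, X=1, U=0) weight 1/135
  (W=2, Z=0, Y=1, X=1, U=2) weight 1/135
  (W=2, Z=1, Y=0, X=0, U=1) weight 1/90
  (W=2, Z=1, Y=0, X=1, U=0) weight 1/45
  … 28 more
Group by X:
  weight(X=0) = 1/10
  weight(X=1) = 2/5
Total weight = 1/10 + 2/5 = 1/2
P(X=0 | obs) = 1/10 / 1/2 = 1/5
P(X=1 | obs) = 2/5 / 1/2 = 4/5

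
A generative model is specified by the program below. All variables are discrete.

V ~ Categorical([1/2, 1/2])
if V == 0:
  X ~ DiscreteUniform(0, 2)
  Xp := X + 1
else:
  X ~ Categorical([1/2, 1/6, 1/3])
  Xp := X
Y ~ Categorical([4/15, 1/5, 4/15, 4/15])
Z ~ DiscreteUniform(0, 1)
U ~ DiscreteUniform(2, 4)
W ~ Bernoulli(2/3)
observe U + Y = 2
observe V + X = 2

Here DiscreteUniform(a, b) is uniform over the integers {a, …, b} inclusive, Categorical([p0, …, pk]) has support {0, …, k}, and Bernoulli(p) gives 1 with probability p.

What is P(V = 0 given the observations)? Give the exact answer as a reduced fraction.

Enumerate traces; 8 have nonzero weight after conditioning:
  (V=0, X=2, Y=0, Z=0, U=2, W=0) weight 1/405
  (V=0, X=2, Y=0, Z=0, U=2, W=1) weight 2/405
  (V=0, X=2, Y=0, Z=1, U=2, W=0) weight 1/405
  (V=0, X=2, Y=0, Z=1, U=2, W=1) weight 2/405
  (V=1, X=1, Y=0, Z=0, U=2, W=0) weight 1/810
  (V=1, X=1, Y=0, Z=0, U=2, W=1) weight 1/405
  (V=1, X=1, Y=0, Z=1, U=2, W=0) weight 1/810
  (V=1, X=1, Y=0, Z=1, U=2, W=1) weight 1/405
Group by V:
  weight(V=0) = 2/135
  weight(V=1) = 1/135
Total weight = 2/135 + 1/135 = 1/45
P(V=0 | obs) = 2/135 / 1/45 = 2/3
P(V=1 | obs) = 1/135 / 1/45 = 1/3

P(V = 0 | obs) = 2/3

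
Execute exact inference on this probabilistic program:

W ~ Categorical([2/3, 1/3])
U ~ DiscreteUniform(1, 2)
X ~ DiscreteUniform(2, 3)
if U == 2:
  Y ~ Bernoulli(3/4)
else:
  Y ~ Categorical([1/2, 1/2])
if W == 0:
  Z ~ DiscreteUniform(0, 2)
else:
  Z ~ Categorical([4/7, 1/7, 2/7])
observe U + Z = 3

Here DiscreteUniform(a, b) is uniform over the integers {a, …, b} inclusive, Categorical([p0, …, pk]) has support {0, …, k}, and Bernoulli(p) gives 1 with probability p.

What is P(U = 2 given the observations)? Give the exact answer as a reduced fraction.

P(U = 2 | obs) = 17/37

Enumerate traces; 16 have nonzero weight after conditioning:
  (W=0, U=1, X=2, Y=0, Z=2) weight 1/36
  (W=0, U=1, X=2, Y=1, Z=2) weight 1/36
  (W=0, U=1, X=3, Y=0, Z=2) weight 1/36
  (W=0, U=1, X=3, Y=1, Z=2) weight 1/36
  (W=0, U=2, X=2, Y=0, Z=1) weight 1/72
  (W=0, U=2, X=2, Y=1, Z=1) weight 1/24
  (W=0, U=2, X=3, Y=0, Z=1) weight 1/72
  (W=0, U=2, X=3, Y=1, Z=1) weight 1/24
  … 8 more
Group by U:
  weight(U=1) = 10/63
  weight(U=2) = 17/126
Total weight = 10/63 + 17/126 = 37/126
P(U=1 | obs) = 10/63 / 37/126 = 20/37
P(U=2 | obs) = 17/126 / 37/126 = 17/37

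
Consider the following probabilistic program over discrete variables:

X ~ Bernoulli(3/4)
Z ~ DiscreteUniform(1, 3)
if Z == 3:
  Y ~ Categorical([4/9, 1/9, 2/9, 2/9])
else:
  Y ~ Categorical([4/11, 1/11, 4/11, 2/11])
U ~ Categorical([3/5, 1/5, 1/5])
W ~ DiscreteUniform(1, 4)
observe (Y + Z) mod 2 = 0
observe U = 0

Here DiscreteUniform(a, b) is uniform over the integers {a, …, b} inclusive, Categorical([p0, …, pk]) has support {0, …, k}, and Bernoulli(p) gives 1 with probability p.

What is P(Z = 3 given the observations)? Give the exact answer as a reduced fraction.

P(Z = 3 | obs) = 1/4

Enumerate traces; 48 have nonzero weight after conditioning:
  (X=0, Z=1, Y=1, U=0, W=1) weight 1/880
  (X=0, Z=1, Y=1, U=0, W=2) weight 1/880
  (X=0, Z=1, Y=1, U=0, W=3) weight 1/880
  (X=0, Z=1, Y=1, U=0, W=4) weight 1/880
  (X=0, Z=1, Y=3, U=0, W=1) weight 1/440
  (X=0, Z=1, Y=3, U=0, W=2) weight 1/440
  (X=0, Z=1, Y=3, U=0, W=3) weight 1/440
  (X=0, Z=1, Y=3, U=0, W=4) weight 1/440
  (X=0, Z=2, Y=0, U=0, W=1) weight 1/220
  (X=0, Z=3, Y=1, U=0, W=1) weight 1/720
  … 38 more
Group by Z:
  weight(Z=1) = 3/55
  weight(Z=2) = 8/55
  weight(Z=3) = 1/15
Total weight = 3/55 + 8/55 + 1/15 = 4/15
P(Z=1 | obs) = 3/55 / 4/15 = 9/44
P(Z=2 | obs) = 8/55 / 4/15 = 6/11
P(Z=3 | obs) = 1/15 / 4/15 = 1/4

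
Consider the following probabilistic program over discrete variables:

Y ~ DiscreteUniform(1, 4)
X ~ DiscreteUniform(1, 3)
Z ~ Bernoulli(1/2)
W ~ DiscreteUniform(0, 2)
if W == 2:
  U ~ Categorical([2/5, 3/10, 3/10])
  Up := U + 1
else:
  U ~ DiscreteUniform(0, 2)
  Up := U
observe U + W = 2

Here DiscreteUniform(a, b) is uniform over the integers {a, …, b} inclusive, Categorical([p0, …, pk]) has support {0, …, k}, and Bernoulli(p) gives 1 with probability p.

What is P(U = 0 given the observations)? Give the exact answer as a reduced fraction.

Enumerate traces; 72 have nonzero weight after conditioning:
  (Y=1, X=1, Z=0, W=0, U=2) weight 1/216
  (Y=1, X=1, Z=0, W=1, U=1) weight 1/216
  (Y=1, X=1, Z=0, W=2, U=0) weight 1/180
  (Y=1, X=1, Z=1, W=0, U=2) weight 1/216
  (Y=1, X=1, Z=1, W=1, U=1) weight 1/216
  (Y=1, X=1, Z=1, W=2, U=0) weight 1/180
  (Y=1, X=2, Z=0, W=0, U=2) weight 1/216
  (Y=1, X=2, Z=0, W=1, U=1) weight 1/216
  … 64 more
Group by U:
  weight(U=0) = 2/15
  weight(U=1) = 1/9
  weight(U=2) = 1/9
Total weight = 2/15 + 1/9 + 1/9 = 16/45
P(U=0 | obs) = 2/15 / 16/45 = 3/8
P(U=1 | obs) = 1/9 / 16/45 = 5/16
P(U=2 | obs) = 1/9 / 16/45 = 5/16

P(U = 0 | obs) = 3/8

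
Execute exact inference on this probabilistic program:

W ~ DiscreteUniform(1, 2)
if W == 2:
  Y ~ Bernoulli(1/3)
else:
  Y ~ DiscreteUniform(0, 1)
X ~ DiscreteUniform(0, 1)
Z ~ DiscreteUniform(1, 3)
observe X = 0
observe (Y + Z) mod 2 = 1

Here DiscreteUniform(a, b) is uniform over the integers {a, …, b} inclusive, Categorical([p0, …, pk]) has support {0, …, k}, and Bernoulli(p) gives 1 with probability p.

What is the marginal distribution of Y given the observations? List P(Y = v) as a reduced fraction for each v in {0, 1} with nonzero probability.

Enumerate traces; 6 have nonzero weight after conditioning:
  (W=1, Y=0, X=0, Z=1) weight 1/24
  (W=1, Y=0, X=0, Z=3) weight 1/24
  (W=1, Y=1, X=0, Z=2) weight 1/24
  (W=2, Y=0, X=0, Z=1) weight 1/18
  (W=2, Y=0, X=0, Z=3) weight 1/18
  (W=2, Y=1, X=0, Z=2) weight 1/36
Group by Y:
  weight(Y=0) = 7/36
  weight(Y=1) = 5/72
Total weight = 7/36 + 5/72 = 19/72
P(Y=0 | obs) = 7/36 / 19/72 = 14/19
P(Y=1 | obs) = 5/72 / 19/72 = 5/19

P(Y=0) = 14/19, P(Y=1) = 5/19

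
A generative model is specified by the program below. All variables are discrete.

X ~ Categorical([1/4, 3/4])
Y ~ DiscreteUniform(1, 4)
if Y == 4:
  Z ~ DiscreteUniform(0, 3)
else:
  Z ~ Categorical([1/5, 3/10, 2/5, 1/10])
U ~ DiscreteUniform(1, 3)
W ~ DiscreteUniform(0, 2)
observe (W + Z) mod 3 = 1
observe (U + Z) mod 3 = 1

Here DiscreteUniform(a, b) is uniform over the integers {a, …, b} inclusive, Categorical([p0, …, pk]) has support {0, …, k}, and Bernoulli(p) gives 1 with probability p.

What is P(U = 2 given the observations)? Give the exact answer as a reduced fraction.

Enumerate traces; 32 have nonzero weight after conditioning:
  (X=0, Y=1, Z=0, U=1, W=1) weight 1/720
  (X=0, Y=1, Z=1, U=3, W=0) weight 1/480
  (X=0, Y=1, Z=2, U=2, W=2) weight 1/360
  (X=0, Y=1, Z=3, U=1, W=1) weight 1/1440
  (X=0, Y=2, Z=0, U=1, W=1) weight 1/720
  (X=0, Y=2, Z=1, U=3, W=0) weight 1/480
  (X=0, Y=2, Z=2, U=2, W=2) weight 1/360
  (X=0, Y=2, Z=3, U=1, W=1) weight 1/1440
  … 24 more
Group by U:
  weight(U=1) = 7/180
  weight(U=2) = 29/720
  weight(U=3) = 23/720
Total weight = 7/180 + 29/720 + 23/720 = 1/9
P(U=1 | obs) = 7/180 / 1/9 = 7/20
P(U=2 | obs) = 29/720 / 1/9 = 29/80
P(U=3 | obs) = 23/720 / 1/9 = 23/80

P(U = 2 | obs) = 29/80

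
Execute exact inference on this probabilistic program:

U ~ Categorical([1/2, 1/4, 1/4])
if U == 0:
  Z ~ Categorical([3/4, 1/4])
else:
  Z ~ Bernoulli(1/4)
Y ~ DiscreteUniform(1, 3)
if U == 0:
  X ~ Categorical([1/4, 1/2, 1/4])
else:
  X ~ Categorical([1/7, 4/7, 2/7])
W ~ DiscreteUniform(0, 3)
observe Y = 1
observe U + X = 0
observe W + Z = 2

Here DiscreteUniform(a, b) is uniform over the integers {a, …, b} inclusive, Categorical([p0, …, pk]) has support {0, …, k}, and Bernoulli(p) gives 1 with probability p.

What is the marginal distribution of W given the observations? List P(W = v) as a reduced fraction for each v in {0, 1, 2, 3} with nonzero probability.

Enumerate traces; 2 have nonzero weight after conditioning:
  (U=0, Z=0, Y=1, X=0, W=2) weight 1/128
  (U=0, Z=1, Y=1, X=0, W=1) weight 1/384
Group by W:
  weight(W=1) = 1/384
  weight(W=2) = 1/128
Total weight = 1/384 + 1/128 = 1/96
P(W=1 | obs) = 1/384 / 1/96 = 1/4
P(W=2 | obs) = 1/128 / 1/96 = 3/4

P(W=1) = 1/4, P(W=2) = 3/4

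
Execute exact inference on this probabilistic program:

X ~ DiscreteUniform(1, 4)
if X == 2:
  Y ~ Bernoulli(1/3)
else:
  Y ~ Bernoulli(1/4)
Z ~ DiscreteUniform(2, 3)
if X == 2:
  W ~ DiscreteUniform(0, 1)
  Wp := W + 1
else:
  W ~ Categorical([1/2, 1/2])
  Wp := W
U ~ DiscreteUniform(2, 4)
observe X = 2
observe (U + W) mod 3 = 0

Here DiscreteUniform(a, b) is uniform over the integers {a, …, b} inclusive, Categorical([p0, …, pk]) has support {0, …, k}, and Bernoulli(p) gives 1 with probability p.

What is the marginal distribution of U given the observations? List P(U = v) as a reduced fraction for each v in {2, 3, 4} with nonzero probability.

Enumerate traces; 8 have nonzero weight after conditioning:
  (X=2, Y=0, Z=2, W=0, U=3) weight 1/72
  (X=2, Y=0, Z=2, W=1, U=2) weight 1/72
  (X=2, Y=0, Z=3, W=0, U=3) weight 1/72
  (X=2, Y=0, Z=3, W=1, U=2) weight 1/72
  (X=2, Y=1, Z=2, W=0, U=3) weight 1/144
  (X=2, Y=1, Z=2, W=1, U=2) weight 1/144
  (X=2, Y=1, Z=3, W=0, U=3) weight 1/144
  (X=2, Y=1, Z=3, W=1, U=2) weight 1/144
Group by U:
  weight(U=2) = 1/24
  weight(U=3) = 1/24
Total weight = 1/24 + 1/24 = 1/12
P(U=2 | obs) = 1/24 / 1/12 = 1/2
P(U=3 | obs) = 1/24 / 1/12 = 1/2

P(U=2) = 1/2, P(U=3) = 1/2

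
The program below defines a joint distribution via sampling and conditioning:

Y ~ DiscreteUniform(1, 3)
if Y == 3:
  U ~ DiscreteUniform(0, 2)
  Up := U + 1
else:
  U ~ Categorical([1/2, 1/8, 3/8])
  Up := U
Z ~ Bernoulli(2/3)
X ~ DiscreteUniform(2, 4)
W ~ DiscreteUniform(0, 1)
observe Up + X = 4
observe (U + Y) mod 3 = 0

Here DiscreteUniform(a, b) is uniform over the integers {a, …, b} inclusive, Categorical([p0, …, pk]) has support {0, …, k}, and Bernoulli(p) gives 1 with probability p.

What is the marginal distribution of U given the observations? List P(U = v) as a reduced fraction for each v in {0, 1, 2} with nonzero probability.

Enumerate traces; 12 have nonzero weight after conditioning:
  (Y=1, U=2, Z=0, X=2, W=0) weight 1/144
  (Y=1, U=2, Z=0, X=2, W=1) weight 1/144
  (Y=1, U=2, Z=1, X=2, W=0) weight 1/72
  (Y=1, U=2, Z=1, X=2, W=1) weight 1/72
  (Y=2, U=1, Z=0, X=3, W=0) weight 1/432
  (Y=2, U=1, Z=0, X=3, W=1) weight 1/432
  (Y=2, U=1, Z=1, X=3, W=0) weight 1/216
  (Y=2, U=1, Z=1, X=3, W=1) weight 1/216
  (Y=3, U=0, Z=0, X=3, W=0) weight 1/162
  … 3 more
Group by U:
  weight(U=0) = 1/27
  weight(U=1) = 1/72
  weight(U=2) = 1/24
Total weight = 1/27 + 1/72 + 1/24 = 5/54
P(U=0 | obs) = 1/27 / 5/54 = 2/5
P(U=1 | obs) = 1/72 / 5/54 = 3/20
P(U=2 | obs) = 1/24 / 5/54 = 9/20

P(U=0) = 2/5, P(U=1) = 3/20, P(U=2) = 9/20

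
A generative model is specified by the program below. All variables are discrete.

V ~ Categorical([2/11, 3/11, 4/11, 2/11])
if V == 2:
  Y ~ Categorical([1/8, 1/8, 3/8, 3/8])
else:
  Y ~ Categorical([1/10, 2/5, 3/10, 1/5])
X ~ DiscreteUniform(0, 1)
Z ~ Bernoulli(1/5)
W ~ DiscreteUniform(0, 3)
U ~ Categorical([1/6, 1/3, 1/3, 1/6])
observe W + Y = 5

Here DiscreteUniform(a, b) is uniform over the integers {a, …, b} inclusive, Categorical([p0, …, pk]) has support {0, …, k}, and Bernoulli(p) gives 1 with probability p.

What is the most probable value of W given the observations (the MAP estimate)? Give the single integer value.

Enumerate traces; 128 have nonzero weight after conditioning:
  (V=0, Y=2, X=0, Z=0, W=3, U=0) weight 1/1100
  (V=0, Y=2, X=0, Z=0, W=3, U=1) weight 1/550
  (V=0, Y=2, X=0, Z=0, W=3, U=2) weight 1/550
  (V=0, Y=2, X=0, Z=0, W=3, U=3) weight 1/1100
  (V=0, Y=2, X=0, Z=1, W=3, U=0) weight 1/4400
  (V=0, Y=2, X=0, Z=1, W=3, U=1) weight 1/2200
  (V=0, Y=2, X=0, Z=1, W=3, U=2) weight 1/2200
  (V=0, Y=2, X=0, Z=1, W=3, U=3) weight 1/4400
  (V=0, Y=3, X=0, Z=0, W=2, U=0) weight 1/1650
  … 119 more
Group by W:
  weight(W=2) = 29/440
  weight(W=3) = 9/110
Total weight = 29/440 + 9/110 = 13/88
P(W=2 | obs) = 29/440 / 13/88 = 29/65
P(W=3 | obs) = 9/110 / 13/88 = 36/65
argmax = 3

argmax_v P(W = v | obs) = 3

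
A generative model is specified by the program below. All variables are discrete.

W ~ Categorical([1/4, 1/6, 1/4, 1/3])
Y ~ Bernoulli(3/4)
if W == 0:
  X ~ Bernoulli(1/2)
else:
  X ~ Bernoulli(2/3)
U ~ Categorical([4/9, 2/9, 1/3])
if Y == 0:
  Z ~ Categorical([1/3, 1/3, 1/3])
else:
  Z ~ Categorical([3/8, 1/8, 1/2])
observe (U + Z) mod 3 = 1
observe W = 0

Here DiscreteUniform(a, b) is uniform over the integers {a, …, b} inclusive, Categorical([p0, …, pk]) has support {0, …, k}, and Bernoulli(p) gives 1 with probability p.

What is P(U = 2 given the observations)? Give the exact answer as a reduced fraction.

Enumerate traces; 12 have nonzero weight after conditioning:
  (W=0, Y=0, X=0, U=0, Z=1) weight 1/216
  (W=0, Y=0, X=0, U=1, Z=0) weight 1/432
  (W=0, Y=0, X=0, U=2, Z=2) weight 1/288
  (W=0, Y=0, X=1, U=0, Z=1) weight 1/216
  (W=0, Y=0, X=1, U=1, Z=0) weight 1/432
  (W=0, Y=0, X=1, U=2, Z=2) weight 1/288
  (W=0, Y=1, X=0, U=0, Z=1) weight 1/192
  (W=0, Y=1, X=0, U=1, Z=0) weight 1/128
  … 4 more
Group by U:
  weight(U=0) = 17/864
  weight(U=1) = 35/1728
  weight(U=2) = 11/288
Total weight = 17/864 + 35/1728 + 11/288 = 5/64
P(U=0 | obs) = 17/864 / 5/64 = 34/135
P(U=1 | obs) = 35/1728 / 5/64 = 7/27
P(U=2 | obs) = 11/288 / 5/64 = 22/45

P(U = 2 | obs) = 22/45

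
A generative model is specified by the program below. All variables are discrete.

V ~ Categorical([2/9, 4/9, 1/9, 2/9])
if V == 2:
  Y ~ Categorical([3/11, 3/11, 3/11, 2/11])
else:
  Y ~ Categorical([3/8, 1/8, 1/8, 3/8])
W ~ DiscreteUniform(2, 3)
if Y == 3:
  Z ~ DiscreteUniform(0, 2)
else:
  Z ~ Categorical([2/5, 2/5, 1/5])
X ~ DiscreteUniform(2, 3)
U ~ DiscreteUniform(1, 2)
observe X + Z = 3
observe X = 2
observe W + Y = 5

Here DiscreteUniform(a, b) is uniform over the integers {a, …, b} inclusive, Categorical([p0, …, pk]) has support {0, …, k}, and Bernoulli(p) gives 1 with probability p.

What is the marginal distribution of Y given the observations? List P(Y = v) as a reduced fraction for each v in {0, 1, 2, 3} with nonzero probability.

Enumerate traces; 16 have nonzero weight after conditioning:
  (V=0, Y=2, W=3, Z=1, X=2, U=1) weight 1/720
  (V=0, Y=2, W=3, Z=1, X=2, U=2) weight 1/720
  (V=0, Y=3, W=2, Z=1, X=2, U=1) weight 1/288
  (V=0, Y=3, W=2, Z=1, X=2, U=2) weight 1/288
  (V=1, Y=2, W=3, Z=1, X=2, U=1) weight 1/360
  (V=1, Y=2, W=3, Z=1, X=2, U=2) weight 1/360
  (V=1, Y=3, W=2, Z=1, X=2, U=1) weight 1/144
  (V=1, Y=3, W=2, Z=1, X=2, U=2) weight 1/144
  … 8 more
Group by Y:
  weight(Y=2) = 7/495
  weight(Y=3) = 35/1188
Total weight = 7/495 + 35/1188 = 259/5940
P(Y=2 | obs) = 7/495 / 259/5940 = 12/37
P(Y=3 | obs) = 35/1188 / 259/5940 = 25/37

P(Y=2) = 12/37, P(Y=3) = 25/37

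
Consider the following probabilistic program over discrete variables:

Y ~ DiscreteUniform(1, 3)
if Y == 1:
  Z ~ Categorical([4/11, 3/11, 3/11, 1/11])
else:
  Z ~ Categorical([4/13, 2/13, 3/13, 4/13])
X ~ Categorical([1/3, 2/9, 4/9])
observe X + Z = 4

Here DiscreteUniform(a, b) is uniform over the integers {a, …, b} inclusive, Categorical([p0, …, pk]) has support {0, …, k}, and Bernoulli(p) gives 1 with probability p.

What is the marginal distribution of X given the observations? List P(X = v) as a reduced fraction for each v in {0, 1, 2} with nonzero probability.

P(X=1) = 101/311, P(X=2) = 210/311

Enumerate traces; 6 have nonzero weight after conditioning:
  (Y=1, Z=2, X=2) weight 4/99
  (Y=1, Z=3, X=1) weight 2/297
  (Y=2, Z=2, X=2) weight 4/117
  (Y=2, Z=3, X=1) weight 8/351
  (Y=3, Z=2, X=2) weight 4/117
  (Y=3, Z=3, X=1) weight 8/351
Group by X:
  weight(X=1) = 202/3861
  weight(X=2) = 140/1287
Total weight = 202/3861 + 140/1287 = 622/3861
P(X=1 | obs) = 202/3861 / 622/3861 = 101/311
P(X=2 | obs) = 140/1287 / 622/3861 = 210/311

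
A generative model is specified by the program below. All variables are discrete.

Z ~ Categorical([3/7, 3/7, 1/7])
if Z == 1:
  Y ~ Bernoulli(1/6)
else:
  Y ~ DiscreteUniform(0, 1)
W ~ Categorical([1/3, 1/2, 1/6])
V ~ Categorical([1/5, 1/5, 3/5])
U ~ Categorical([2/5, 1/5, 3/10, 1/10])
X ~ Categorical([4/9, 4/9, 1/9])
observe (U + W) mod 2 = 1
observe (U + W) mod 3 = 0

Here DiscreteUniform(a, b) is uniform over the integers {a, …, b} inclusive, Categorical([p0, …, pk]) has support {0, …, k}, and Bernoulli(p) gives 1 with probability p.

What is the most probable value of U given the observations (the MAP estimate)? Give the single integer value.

argmax_v P(U = v | obs) = 2

Enumerate traces; 162 have nonzero weight after conditioning:
  (Z=0, Y=0, W=0, V=0, U=3, X=0) weight 1/1575
  (Z=0, Y=0, W=0, V=0, U=3, X=1) weight 1/1575
  (Z=0, Y=0, W=0, V=0, U=3, X=2) weight 1/6300
  (Z=0, Y=0, W=0, V=1, U=3, X=0) weight 1/1575
  (Z=0, Y=0, W=0, V=1, U=3, X=1) weight 1/1575
  (Z=0, Y=0, W=0, V=1, U=3, X=2) weight 1/6300
  (Z=0, Y=0, W=0, V=2, U=3, X=0) weight 1/525
  (Z=0, Y=0, W=0, V=2, U=3, X=1) weight 1/525
  (Z=0, Y=0, W=1, V=0, U=2, X=0) weight 1/350
  (Z=0, Y=0, W=2, V=0, U=1, X=0) weight 1/1575
  … 152 more
Group by U:
  weight(U=1) = 1/30
  weight(U=2) = 3/20
  weight(U=3) = 1/30
Total weight = 1/30 + 3/20 + 1/30 = 13/60
P(U=1 | obs) = 1/30 / 13/60 = 2/13
P(U=2 | obs) = 3/20 / 13/60 = 9/13
P(U=3 | obs) = 1/30 / 13/60 = 2/13
argmax = 2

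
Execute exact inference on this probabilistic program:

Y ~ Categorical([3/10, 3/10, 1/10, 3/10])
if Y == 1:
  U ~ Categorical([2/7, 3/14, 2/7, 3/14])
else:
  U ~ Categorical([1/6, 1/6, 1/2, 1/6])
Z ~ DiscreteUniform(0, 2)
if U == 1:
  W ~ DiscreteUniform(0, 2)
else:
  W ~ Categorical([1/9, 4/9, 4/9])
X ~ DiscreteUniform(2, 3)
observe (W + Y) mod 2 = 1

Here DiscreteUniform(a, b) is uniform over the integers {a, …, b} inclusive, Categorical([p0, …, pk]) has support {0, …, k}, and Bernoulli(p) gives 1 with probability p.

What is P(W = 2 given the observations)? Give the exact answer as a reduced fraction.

P(W = 2 | obs) = 30/61

Enumerate traces; 144 have nonzero weight after conditioning:
  (Y=0, U=0, Z=0, W=1, X=2) weight 1/270
  (Y=0, U=0, Z=0, W=1, X=3) weight 1/270
  (Y=0, U=0, Z=1, W=1, X=2) weight 1/270
  (Y=0, U=0, Z=1, W=1, X=3) weight 1/270
  (Y=0, U=0, Z=2, W=1, X=2) weight 1/270
  (Y=0, U=0, Z=2, W=1, X=3) weight 1/270
  (Y=0, U=1, Z=0, W=1, X=2) weight 1/360
  (Y=0, U=1, Z=0, W=1, X=3) weight 1/360
  (Y=1, U=0, Z=0, W=0, X=2) weight 1/630
  (Y=1, U=0, Z=0, W=2, X=2) weight 2/315
  … 134 more
Group by W:
  weight(W=0) = 29/315
  weight(W=1) = 23/135
  weight(W=2) = 16/63
Total weight = 29/315 + 23/135 + 16/63 = 488/945
P(W=0 | obs) = 29/315 / 488/945 = 87/488
P(W=1 | obs) = 23/135 / 488/945 = 161/488
P(W=2 | obs) = 16/63 / 488/945 = 30/61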